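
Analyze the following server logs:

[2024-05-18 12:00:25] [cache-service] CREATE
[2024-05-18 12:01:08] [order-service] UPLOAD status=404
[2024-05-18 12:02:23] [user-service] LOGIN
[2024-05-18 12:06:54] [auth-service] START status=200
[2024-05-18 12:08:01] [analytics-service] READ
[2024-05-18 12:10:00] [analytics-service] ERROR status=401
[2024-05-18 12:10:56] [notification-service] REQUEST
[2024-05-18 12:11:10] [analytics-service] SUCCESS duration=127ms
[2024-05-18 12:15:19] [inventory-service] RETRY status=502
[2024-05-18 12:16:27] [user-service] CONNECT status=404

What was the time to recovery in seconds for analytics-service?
70

To calculate recovery time:

1. Find ERROR event for analytics-service: 2024-05-18 12:10:00
2. Find next SUCCESS event for analytics-service: 2024-05-18 12:11:10
3. Recovery time: 2024-05-18 12:11:10 - 2024-05-18 12:10:00 = 70 seconds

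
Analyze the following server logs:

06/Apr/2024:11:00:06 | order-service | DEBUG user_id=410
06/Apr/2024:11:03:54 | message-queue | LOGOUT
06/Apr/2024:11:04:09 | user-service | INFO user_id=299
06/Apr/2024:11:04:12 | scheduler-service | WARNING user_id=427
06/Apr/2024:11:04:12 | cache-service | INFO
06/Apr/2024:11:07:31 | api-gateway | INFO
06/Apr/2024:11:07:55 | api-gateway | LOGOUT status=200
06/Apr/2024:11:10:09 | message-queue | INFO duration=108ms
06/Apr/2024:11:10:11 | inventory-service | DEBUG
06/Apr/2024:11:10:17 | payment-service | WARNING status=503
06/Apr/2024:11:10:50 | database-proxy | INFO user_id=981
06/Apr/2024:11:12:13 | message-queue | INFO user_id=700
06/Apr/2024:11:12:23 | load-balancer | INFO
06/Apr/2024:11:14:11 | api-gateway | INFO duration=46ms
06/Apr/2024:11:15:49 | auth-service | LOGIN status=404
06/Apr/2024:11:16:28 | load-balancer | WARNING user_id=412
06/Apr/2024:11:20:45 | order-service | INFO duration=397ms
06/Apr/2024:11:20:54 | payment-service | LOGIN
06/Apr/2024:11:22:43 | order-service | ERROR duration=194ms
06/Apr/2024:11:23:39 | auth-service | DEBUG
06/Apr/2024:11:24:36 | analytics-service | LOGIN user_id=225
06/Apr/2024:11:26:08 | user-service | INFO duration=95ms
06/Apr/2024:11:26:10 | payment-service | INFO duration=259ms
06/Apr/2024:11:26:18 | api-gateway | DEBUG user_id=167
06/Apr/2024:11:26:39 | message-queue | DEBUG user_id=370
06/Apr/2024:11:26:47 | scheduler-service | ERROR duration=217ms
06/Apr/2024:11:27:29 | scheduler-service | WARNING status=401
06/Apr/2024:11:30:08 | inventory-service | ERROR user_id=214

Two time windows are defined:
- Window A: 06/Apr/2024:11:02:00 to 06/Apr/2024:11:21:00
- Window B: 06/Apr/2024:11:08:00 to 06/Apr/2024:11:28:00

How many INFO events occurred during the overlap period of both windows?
6

To find overlap events:

1. Window A: 06/Apr/2024:11:02:00 to 06/Apr/2024:11:21:00
2. Window B: 06/Apr/2024:11:08:00 to 06/Apr/2024:11:28:00
3. Overlap period: 06/Apr/2024:11:08:00 to 06/Apr/2024:11:21:00
4. Count INFO events in overlap: 6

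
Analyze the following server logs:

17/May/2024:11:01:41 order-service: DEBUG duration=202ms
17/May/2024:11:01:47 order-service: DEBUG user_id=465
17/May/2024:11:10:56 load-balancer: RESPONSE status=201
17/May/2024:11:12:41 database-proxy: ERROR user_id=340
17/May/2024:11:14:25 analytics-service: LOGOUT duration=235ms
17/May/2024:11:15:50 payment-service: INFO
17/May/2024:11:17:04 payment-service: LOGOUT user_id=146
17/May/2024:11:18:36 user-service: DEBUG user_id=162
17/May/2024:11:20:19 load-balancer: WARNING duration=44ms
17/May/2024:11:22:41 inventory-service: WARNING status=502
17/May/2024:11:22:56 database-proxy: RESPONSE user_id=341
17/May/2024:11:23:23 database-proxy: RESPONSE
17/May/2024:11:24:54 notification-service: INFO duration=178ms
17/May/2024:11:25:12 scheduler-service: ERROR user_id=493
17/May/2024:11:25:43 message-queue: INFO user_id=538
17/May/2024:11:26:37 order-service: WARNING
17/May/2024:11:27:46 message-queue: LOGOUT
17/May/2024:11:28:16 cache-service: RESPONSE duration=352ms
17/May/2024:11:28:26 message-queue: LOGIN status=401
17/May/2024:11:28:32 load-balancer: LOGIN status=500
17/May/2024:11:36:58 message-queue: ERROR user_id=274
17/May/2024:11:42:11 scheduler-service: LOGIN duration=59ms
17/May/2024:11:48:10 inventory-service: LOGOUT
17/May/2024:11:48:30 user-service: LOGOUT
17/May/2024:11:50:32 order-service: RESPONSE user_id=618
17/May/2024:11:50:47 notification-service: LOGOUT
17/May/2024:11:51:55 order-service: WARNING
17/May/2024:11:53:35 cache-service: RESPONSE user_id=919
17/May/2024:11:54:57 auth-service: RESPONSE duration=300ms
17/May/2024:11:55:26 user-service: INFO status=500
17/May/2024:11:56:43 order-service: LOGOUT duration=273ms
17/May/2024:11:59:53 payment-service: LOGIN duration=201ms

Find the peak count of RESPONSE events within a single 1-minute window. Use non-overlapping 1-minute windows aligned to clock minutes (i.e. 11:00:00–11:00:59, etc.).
1

To find the burst window:

1. Divide the log period into non-overlapping 1-minute windows starting at 11:00
2. Count RESPONSE events in each window
3. Find the window with maximum count
4. Maximum events in a window: 1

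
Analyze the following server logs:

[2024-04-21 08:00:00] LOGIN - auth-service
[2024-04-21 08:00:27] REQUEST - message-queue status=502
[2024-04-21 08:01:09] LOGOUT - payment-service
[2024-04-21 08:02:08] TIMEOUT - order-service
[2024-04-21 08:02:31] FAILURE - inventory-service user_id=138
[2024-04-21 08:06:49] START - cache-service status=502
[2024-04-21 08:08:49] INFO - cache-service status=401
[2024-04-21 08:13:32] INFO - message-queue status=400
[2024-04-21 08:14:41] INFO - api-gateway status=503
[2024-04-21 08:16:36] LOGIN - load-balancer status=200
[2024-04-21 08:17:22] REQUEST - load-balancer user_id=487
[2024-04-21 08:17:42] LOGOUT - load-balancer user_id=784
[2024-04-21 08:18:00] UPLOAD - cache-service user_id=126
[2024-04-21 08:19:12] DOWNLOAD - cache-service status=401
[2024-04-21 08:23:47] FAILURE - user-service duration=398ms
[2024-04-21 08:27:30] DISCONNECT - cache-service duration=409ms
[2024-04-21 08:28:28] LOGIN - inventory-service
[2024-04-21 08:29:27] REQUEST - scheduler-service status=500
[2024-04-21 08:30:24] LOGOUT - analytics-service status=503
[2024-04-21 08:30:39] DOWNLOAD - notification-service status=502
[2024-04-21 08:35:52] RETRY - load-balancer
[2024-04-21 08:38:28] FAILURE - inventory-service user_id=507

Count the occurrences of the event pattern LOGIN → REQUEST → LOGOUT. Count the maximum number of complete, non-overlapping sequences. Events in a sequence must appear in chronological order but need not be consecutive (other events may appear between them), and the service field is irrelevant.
3

To count sequences:

1. Look for pattern: LOGIN → REQUEST → LOGOUT
2. Greedily scan the log in chronological order, matching each sequence element in turn (ignoring service)
3. Each time the full pattern completes, increment the count and restart matching from the next event
4. Complete non-overlapping sequences found: 3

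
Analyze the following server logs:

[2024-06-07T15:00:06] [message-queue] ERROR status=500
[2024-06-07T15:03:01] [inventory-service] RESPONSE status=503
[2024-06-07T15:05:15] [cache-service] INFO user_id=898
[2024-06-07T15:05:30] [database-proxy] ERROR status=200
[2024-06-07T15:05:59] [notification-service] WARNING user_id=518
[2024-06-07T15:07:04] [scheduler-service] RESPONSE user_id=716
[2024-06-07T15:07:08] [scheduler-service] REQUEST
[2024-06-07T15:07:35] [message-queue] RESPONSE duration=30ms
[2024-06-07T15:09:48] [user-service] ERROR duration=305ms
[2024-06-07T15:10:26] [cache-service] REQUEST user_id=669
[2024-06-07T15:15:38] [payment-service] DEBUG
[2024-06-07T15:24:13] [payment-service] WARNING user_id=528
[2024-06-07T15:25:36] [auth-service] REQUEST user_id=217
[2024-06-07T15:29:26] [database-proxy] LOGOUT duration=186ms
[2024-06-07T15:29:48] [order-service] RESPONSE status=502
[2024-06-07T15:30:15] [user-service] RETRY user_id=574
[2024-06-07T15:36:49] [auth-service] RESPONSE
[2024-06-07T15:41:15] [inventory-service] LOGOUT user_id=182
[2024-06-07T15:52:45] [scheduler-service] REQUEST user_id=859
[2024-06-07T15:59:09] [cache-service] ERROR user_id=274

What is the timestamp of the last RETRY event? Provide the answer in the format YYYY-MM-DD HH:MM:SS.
2024-06-07 15:30:15

To find the last event:

1. Filter for all RETRY events
2. Sort by timestamp
3. Select the last one
4. Timestamp: 2024-06-07 15:30:15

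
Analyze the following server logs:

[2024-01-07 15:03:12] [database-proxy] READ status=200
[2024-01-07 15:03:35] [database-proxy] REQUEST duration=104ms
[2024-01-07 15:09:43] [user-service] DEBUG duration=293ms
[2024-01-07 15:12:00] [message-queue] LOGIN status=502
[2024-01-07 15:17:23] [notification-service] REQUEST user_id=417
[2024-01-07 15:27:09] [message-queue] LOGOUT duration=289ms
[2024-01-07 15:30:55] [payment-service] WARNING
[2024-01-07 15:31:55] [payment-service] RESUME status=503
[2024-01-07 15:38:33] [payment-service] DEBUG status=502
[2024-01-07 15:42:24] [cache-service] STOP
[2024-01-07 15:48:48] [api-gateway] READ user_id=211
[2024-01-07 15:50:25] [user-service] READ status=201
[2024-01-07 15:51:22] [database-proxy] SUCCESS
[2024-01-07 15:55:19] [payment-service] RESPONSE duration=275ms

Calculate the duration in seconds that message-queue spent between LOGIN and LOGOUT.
909

To calculate state duration:

1. Find LOGIN event for message-queue: 2024-01-07 15:12:00
2. Find LOGOUT event for message-queue: 2024-01-07 15:27:09
3. Calculate duration: 2024-01-07 15:27:09 - 2024-01-07 15:12:00 = 909 seconds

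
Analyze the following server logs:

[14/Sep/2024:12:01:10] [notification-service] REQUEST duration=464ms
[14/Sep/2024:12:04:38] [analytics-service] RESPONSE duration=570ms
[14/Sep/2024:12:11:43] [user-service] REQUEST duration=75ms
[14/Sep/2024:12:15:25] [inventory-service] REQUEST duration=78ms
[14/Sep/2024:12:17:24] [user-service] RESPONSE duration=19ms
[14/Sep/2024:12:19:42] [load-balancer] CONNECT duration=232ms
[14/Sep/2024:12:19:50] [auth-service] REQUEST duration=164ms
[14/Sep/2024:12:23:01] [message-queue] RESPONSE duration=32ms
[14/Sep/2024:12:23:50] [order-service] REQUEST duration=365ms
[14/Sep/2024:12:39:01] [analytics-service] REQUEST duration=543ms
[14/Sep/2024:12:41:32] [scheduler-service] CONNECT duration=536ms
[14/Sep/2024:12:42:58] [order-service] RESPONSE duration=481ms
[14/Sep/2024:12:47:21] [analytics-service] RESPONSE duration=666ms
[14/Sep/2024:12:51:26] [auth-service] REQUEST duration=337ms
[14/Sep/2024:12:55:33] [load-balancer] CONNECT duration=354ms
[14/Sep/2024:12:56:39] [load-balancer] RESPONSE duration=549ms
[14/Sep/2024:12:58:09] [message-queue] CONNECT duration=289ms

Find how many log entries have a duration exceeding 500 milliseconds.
5

To count timeouts:

1. Threshold: 500ms
2. Extract duration from each log entry
3. Count entries where duration > 500
4. Timeout count: 5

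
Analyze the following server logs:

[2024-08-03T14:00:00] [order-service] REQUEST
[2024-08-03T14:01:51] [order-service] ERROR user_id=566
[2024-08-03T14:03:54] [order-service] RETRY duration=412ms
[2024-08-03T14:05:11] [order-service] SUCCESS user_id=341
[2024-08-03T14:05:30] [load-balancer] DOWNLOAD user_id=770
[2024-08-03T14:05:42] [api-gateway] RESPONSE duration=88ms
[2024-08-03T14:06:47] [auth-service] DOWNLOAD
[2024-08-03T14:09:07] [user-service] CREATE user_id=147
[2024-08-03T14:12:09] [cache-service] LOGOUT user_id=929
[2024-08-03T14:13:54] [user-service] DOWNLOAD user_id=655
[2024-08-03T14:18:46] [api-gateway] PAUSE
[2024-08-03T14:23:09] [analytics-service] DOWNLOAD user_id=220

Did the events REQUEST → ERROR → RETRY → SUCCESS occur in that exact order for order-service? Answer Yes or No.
Yes

To verify sequence order:

1. Find all events in sequence REQUEST → ERROR → RETRY → SUCCESS for order-service
2. Extract their timestamps
3. Check if timestamps are in ascending order
4. Result: Yes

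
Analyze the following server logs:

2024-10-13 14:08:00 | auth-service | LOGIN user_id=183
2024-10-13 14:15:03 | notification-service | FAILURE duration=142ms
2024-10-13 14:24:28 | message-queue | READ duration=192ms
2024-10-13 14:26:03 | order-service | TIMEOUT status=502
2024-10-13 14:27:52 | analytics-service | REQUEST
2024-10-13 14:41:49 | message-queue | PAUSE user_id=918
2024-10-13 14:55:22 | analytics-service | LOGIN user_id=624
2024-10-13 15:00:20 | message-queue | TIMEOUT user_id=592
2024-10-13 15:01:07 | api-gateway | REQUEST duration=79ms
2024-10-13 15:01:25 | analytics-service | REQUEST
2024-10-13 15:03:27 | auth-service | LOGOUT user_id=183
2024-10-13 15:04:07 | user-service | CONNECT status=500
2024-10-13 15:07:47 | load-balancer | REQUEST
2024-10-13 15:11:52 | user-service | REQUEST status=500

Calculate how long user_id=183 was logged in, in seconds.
3327

To calculate session duration:

1. Find LOGIN event for user_id=183: 2024-10-13 14:08:00
2. Find LOGOUT event for user_id=183: 2024-10-13 15:03:27
3. Session duration: 2024-10-13 15:03:27 - 2024-10-13 14:08:00 = 3327 seconds (55 minutes)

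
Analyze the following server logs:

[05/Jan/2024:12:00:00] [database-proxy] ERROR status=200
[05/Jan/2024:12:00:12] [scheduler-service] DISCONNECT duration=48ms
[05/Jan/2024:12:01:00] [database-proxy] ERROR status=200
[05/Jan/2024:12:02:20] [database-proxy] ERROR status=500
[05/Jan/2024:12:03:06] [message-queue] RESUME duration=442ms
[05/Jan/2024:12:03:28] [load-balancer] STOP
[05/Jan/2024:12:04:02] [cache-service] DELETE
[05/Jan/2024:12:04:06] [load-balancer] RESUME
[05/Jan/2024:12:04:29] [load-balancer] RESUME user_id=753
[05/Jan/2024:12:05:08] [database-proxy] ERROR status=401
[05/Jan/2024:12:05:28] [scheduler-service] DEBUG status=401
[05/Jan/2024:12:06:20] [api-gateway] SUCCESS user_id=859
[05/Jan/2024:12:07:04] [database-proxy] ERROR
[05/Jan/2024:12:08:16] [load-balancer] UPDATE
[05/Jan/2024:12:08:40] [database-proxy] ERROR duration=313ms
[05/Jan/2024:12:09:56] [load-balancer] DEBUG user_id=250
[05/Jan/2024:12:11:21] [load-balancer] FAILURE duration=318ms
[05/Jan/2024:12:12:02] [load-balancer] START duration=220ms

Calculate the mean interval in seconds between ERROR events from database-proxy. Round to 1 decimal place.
104.0

To calculate average interval:

1. Find all ERROR events for database-proxy in order
2. Calculate time gaps between consecutive events
3. Compute mean of gaps: 520 / 5 = 104.0 seconds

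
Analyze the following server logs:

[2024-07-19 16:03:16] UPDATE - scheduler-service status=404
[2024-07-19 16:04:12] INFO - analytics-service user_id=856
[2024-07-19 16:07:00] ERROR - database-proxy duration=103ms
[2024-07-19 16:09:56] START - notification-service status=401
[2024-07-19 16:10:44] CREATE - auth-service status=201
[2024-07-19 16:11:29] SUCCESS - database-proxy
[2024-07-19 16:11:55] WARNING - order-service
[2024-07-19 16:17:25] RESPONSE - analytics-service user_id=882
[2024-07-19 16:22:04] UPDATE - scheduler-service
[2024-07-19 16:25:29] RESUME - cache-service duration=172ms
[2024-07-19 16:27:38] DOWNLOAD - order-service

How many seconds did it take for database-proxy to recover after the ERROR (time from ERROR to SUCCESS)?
269

To calculate recovery time:

1. Find ERROR event for database-proxy: 2024-07-19 16:07:00
2. Find next SUCCESS event for database-proxy: 2024-07-19 16:11:29
3. Recovery time: 2024-07-19 16:11:29 - 2024-07-19 16:07:00 = 269 seconds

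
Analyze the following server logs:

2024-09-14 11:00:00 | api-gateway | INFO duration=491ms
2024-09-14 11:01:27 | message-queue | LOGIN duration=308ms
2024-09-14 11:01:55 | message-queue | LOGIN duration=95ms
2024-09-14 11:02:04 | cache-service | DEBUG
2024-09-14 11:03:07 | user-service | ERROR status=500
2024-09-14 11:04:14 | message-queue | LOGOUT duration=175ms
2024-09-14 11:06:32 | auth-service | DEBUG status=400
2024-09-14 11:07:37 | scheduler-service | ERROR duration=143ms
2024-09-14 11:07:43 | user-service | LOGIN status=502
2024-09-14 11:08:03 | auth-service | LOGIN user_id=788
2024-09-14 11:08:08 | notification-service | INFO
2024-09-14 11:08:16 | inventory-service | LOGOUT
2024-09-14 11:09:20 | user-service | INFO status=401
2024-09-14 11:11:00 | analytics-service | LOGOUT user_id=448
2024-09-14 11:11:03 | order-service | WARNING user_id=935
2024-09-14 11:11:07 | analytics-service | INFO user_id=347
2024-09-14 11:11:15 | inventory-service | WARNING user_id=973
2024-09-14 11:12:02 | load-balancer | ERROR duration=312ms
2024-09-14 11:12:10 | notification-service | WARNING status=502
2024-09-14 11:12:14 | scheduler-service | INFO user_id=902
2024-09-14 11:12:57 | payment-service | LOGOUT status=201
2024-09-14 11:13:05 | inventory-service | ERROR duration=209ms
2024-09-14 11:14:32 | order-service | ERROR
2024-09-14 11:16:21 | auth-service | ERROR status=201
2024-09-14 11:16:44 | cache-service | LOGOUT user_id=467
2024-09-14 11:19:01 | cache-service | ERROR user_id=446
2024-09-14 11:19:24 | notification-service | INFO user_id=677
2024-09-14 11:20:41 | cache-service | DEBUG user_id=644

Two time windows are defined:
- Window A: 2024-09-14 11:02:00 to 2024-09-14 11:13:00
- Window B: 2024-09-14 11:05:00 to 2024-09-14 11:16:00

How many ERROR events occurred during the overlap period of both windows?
2

To find overlap events:

1. Window A: 2024-09-14 11:02:00 to 2024-09-14 11:13:00
2. Window B: 2024-09-14 11:05:00 to 2024-09-14 11:16:00
3. Overlap period: 2024-09-14 11:05:00 to 2024-09-14 11:13:00
4. Count ERROR events in overlap: 2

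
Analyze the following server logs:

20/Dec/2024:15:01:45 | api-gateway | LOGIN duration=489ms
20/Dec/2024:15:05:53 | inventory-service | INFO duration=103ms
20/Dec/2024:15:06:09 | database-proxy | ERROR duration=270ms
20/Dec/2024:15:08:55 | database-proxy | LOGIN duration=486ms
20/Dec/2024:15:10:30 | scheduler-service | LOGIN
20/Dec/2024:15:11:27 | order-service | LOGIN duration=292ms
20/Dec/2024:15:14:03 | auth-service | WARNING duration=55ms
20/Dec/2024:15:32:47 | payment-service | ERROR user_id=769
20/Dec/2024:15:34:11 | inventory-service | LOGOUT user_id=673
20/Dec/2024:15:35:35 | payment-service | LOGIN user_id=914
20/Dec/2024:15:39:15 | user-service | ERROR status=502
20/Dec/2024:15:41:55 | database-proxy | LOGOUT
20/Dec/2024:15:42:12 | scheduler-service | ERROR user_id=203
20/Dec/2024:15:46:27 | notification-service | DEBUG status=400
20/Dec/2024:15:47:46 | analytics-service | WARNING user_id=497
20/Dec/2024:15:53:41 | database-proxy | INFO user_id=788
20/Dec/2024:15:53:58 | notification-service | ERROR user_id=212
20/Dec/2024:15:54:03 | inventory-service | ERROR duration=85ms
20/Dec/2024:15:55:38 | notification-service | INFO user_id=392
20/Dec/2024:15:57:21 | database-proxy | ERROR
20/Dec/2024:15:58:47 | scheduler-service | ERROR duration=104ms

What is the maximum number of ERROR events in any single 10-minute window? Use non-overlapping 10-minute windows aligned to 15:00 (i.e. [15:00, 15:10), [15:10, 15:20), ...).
4

To find the burst window:

1. Divide the log period into non-overlapping 10-minute windows starting at 15:00
2. Count ERROR events in each window
3. Find the window with maximum count
4. Maximum events in a window: 4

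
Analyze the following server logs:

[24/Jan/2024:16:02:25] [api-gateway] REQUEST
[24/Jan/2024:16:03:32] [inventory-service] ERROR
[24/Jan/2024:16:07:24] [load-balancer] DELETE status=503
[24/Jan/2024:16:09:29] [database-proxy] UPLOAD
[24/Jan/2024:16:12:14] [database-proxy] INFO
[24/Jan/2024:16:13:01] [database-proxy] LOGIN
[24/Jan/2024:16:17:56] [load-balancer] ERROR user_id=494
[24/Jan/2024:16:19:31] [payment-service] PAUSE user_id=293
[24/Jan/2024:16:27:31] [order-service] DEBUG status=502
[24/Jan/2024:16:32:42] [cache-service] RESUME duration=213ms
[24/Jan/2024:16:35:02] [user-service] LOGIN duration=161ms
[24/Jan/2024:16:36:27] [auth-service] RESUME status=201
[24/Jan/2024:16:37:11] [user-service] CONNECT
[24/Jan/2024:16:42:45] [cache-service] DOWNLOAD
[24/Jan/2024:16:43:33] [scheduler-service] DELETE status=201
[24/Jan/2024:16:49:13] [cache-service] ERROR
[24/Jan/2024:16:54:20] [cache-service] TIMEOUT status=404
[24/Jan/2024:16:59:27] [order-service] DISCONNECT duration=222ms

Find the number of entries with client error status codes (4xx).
1

To find matching entries:

1. Pattern to match: client error status codes (4xx)
2. Scan each log entry for the pattern
3. Count matches: 1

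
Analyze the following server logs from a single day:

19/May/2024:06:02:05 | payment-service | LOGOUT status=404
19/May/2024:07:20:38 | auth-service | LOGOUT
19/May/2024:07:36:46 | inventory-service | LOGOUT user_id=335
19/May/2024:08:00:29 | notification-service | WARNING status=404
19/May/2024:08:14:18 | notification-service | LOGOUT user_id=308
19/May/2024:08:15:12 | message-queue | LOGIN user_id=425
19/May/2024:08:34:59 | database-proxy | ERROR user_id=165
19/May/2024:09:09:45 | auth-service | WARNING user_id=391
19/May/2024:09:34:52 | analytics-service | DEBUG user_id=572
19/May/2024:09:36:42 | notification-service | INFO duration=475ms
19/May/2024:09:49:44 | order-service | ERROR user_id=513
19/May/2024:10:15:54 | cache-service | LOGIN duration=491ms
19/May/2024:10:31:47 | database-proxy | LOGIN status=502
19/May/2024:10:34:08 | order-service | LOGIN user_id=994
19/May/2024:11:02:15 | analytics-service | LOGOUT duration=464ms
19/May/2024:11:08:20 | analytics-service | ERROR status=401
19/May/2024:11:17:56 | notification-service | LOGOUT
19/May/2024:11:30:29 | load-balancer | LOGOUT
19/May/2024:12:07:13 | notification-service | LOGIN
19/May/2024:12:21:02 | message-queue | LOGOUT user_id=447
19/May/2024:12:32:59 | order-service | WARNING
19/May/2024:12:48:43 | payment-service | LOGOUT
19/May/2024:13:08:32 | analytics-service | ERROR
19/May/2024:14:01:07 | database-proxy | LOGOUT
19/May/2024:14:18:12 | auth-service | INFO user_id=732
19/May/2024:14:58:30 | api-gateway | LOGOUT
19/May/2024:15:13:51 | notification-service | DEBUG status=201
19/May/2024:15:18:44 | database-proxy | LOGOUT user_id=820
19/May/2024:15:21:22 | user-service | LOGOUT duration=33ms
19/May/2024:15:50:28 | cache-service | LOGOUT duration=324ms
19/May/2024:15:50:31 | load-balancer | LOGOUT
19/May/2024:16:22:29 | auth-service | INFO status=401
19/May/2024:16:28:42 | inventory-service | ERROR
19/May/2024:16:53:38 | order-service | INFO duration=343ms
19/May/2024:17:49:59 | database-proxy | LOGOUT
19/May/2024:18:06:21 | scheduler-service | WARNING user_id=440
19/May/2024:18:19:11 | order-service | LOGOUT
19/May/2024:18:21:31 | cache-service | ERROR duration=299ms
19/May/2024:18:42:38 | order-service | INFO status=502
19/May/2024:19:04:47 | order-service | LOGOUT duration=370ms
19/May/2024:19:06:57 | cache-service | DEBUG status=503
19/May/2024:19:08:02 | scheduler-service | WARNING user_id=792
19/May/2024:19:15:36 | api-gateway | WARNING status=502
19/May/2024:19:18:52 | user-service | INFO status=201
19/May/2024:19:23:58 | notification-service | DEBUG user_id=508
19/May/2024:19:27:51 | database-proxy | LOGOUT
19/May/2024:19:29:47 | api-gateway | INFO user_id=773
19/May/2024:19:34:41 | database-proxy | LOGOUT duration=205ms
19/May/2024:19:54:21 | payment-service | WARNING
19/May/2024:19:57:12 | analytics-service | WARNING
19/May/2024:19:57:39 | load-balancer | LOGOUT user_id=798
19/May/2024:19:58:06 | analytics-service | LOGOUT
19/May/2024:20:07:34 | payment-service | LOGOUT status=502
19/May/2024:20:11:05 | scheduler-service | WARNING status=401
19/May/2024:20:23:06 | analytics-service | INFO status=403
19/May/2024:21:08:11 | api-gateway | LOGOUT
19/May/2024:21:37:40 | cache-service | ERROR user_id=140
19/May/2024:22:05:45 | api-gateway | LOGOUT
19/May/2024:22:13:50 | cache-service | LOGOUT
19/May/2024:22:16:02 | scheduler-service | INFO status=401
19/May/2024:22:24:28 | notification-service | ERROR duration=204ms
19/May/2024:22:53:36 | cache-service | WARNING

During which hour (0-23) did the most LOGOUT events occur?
19

To find the peak hour:

1. Group all LOGOUT events by hour
2. Count events in each hour
3. Find hour with maximum count
4. Peak hour: 19 (with 5 events)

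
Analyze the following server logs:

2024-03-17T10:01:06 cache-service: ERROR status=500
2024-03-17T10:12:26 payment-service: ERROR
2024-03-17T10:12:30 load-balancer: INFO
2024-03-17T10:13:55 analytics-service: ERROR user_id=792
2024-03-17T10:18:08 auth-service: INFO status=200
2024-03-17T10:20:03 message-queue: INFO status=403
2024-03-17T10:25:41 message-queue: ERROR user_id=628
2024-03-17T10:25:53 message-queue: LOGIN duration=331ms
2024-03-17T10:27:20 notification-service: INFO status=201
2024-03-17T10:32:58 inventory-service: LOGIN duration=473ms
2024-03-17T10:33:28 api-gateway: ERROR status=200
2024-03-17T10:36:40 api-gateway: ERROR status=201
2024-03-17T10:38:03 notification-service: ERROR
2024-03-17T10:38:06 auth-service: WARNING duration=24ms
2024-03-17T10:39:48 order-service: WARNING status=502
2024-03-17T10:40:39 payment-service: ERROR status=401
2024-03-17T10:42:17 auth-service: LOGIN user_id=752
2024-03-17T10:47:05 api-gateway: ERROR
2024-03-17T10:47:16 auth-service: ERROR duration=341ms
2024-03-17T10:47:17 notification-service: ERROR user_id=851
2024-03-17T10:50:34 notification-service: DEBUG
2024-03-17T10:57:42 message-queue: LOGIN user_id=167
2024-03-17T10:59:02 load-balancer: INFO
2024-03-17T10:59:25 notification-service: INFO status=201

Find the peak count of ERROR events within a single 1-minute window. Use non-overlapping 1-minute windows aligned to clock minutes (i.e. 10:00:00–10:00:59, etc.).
3

To find the burst window:

1. Divide the log period into non-overlapping 1-minute windows starting at 10:00
2. Count ERROR events in each window
3. Find the window with maximum count
4. Maximum events in a window: 3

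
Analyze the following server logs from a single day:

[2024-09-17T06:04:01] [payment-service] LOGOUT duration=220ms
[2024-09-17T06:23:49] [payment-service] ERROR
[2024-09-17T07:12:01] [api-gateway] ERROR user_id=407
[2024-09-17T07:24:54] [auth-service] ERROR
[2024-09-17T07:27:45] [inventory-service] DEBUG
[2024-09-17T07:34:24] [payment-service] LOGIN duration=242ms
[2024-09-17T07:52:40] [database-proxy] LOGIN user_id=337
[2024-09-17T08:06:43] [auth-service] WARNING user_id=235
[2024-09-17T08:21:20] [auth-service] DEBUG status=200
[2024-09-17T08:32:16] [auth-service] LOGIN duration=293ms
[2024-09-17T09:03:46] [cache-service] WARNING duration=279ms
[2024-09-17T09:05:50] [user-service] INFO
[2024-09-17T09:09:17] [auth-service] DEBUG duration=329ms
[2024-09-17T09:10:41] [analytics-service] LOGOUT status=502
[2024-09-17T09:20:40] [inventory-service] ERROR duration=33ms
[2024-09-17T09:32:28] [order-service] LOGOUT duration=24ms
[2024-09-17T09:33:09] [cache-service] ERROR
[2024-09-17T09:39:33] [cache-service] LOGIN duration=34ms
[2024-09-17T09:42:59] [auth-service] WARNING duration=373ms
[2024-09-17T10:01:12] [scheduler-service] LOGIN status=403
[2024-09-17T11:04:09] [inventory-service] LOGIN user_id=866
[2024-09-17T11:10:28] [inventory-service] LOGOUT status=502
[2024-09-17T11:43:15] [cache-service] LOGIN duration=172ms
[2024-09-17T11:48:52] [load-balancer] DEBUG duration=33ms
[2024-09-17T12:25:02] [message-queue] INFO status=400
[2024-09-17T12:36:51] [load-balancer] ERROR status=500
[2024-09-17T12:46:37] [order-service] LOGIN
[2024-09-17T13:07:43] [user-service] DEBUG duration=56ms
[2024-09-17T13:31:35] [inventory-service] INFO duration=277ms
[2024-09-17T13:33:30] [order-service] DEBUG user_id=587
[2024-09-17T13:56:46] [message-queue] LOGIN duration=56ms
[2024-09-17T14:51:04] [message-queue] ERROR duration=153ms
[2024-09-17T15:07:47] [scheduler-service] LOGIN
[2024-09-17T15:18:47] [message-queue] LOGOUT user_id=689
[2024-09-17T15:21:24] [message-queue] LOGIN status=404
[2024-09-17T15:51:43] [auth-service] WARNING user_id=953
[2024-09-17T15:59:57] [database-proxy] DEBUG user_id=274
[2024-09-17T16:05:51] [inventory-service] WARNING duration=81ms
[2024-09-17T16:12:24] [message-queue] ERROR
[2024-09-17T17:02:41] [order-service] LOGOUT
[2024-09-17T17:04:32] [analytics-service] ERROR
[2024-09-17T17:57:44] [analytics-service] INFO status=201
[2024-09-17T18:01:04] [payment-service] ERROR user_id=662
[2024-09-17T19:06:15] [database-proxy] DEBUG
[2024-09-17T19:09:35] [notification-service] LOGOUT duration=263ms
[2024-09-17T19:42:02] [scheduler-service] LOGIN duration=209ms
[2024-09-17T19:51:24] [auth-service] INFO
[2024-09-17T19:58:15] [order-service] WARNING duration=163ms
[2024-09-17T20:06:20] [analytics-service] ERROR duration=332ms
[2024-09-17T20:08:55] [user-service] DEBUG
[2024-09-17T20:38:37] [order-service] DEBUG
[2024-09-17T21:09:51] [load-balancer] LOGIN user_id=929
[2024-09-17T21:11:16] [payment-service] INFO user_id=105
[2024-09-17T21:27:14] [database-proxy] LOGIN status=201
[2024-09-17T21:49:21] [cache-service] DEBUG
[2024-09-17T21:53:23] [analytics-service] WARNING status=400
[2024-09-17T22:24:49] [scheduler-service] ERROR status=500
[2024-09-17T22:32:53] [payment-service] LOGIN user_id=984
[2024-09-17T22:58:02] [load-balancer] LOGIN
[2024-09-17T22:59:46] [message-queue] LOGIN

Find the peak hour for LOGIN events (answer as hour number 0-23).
22

To find the peak hour:

1. Group all LOGIN events by hour
2. Count events in each hour
3. Find hour with maximum count
4. Peak hour: 22 (with 3 events)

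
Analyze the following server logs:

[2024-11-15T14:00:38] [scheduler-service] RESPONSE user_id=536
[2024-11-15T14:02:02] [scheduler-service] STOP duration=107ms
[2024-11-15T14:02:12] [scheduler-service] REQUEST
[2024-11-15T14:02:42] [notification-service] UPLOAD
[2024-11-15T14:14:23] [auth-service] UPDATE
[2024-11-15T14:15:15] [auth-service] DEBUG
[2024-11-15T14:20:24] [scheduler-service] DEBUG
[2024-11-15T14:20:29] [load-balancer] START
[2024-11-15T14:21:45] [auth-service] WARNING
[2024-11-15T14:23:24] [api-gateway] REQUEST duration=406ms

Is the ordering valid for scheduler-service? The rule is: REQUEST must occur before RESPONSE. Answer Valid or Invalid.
Invalid

To validate ordering:

1. Required order: REQUEST → RESPONSE
2. Rule: REQUEST must occur before RESPONSE
3. Check actual order of events for scheduler-service
4. Result: Invalid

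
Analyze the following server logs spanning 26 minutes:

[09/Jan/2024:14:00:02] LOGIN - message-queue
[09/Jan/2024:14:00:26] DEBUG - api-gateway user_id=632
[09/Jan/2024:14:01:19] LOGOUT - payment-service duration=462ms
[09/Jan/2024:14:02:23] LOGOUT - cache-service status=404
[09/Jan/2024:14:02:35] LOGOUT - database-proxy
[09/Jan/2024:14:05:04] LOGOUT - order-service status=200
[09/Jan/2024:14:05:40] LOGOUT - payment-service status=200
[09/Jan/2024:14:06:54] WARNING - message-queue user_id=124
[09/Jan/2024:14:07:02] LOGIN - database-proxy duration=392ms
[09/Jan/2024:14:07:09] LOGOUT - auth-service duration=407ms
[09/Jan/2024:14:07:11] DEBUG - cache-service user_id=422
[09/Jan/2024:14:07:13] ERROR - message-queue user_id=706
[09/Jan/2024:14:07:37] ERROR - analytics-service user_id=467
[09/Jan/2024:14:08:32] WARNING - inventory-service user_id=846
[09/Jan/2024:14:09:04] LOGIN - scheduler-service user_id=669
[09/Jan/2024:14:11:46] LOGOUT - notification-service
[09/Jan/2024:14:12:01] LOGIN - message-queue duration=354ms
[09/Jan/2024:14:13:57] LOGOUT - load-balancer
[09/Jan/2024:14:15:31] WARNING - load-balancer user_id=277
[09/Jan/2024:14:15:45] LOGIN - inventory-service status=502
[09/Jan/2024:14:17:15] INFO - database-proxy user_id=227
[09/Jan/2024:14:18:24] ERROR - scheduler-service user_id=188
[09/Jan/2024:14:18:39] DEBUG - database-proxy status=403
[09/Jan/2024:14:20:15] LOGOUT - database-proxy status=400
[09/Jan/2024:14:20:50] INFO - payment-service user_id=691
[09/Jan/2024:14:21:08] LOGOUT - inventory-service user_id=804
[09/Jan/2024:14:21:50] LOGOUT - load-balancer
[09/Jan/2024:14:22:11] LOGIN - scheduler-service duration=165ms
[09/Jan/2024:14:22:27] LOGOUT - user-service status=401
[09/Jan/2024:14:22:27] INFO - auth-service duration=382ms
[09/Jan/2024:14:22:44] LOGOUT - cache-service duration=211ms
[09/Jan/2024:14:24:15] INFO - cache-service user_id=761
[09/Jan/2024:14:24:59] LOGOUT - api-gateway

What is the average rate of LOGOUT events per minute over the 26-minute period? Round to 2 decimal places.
0.54

To calculate the rate:

1. Count total LOGOUT events: 14
2. Total time period: 26 minutes
3. Rate = 14 / 26 = 0.54 events per minute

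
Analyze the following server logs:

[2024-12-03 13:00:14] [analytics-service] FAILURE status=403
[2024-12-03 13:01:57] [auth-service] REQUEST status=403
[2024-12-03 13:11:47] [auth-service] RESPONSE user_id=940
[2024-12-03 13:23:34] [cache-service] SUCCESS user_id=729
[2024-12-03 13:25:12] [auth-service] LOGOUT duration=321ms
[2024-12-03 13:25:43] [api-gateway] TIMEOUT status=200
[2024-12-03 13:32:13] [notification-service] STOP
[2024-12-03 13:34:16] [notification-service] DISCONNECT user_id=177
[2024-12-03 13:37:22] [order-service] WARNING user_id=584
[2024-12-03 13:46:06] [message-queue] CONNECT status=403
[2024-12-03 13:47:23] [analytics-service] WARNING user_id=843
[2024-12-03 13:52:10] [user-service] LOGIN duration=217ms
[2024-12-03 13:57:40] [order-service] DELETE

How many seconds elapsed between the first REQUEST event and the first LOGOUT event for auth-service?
1395

To find the time between events:

1. Locate the first REQUEST event for auth-service: 2024-12-03 13:01:57
2. Locate the first LOGOUT event for auth-service: 2024-12-03 13:25:12
3. Calculate the difference: 2024-12-03 13:25:12 - 2024-12-03 13:01:57 = 1395 seconds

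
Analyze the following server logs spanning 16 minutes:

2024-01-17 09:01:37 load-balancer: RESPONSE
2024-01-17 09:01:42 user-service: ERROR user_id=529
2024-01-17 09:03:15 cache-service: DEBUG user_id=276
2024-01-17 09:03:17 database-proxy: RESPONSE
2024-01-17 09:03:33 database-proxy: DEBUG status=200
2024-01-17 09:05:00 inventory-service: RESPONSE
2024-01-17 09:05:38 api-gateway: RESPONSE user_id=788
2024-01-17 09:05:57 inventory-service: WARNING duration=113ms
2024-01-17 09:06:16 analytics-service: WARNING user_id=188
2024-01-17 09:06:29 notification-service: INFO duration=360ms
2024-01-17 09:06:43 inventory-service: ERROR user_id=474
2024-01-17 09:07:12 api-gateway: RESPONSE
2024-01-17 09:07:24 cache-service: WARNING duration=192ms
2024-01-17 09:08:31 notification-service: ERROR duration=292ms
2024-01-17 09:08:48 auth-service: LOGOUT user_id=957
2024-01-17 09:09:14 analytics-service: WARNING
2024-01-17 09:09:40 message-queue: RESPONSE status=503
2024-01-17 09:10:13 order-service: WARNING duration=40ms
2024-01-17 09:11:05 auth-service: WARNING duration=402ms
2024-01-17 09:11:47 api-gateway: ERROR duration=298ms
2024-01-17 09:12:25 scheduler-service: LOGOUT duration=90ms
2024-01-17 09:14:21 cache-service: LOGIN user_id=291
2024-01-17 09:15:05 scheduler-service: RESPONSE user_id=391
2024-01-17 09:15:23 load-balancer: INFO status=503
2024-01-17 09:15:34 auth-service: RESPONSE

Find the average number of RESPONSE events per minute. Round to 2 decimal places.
0.5

To calculate the rate:

1. Count total RESPONSE events: 8
2. Total time period: 16 minutes
3. Rate = 8 / 16 = 0.5 events per minute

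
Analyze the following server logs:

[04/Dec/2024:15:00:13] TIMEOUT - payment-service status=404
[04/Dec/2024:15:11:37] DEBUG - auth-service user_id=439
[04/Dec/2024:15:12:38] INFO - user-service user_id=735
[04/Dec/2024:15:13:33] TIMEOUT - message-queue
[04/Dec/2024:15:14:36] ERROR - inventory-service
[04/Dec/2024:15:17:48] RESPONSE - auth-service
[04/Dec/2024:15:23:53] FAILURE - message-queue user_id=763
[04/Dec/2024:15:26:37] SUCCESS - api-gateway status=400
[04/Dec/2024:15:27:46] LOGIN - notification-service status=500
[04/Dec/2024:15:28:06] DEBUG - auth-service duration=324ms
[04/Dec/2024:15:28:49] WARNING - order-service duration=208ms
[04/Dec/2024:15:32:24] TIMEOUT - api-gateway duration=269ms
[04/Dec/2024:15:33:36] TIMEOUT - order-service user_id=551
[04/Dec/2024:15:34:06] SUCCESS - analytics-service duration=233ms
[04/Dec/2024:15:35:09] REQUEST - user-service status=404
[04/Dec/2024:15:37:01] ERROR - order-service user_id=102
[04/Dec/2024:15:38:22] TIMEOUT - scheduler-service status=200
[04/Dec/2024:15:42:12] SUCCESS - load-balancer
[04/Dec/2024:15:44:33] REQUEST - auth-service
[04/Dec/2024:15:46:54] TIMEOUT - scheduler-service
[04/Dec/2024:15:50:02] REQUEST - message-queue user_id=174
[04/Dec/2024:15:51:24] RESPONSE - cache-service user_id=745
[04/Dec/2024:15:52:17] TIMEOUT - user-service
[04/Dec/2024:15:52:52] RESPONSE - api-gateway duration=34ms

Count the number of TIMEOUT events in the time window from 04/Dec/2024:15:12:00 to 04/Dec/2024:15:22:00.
1

To count events in the time window:

1. Window boundaries: 04/Dec/2024:15:12:00 to 04/Dec/2024:15:22:00
2. Filter for TIMEOUT events within this window
3. Count matching events: 1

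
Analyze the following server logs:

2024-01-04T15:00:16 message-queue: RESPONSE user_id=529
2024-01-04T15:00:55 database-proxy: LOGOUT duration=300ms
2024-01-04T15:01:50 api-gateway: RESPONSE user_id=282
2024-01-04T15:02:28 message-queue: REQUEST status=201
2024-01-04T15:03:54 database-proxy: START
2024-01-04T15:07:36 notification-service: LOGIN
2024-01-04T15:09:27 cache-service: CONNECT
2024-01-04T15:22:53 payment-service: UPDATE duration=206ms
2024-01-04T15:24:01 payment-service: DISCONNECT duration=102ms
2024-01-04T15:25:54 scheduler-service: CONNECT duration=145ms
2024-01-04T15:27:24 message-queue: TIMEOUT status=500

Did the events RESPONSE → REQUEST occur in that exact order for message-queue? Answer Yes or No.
Yes

To verify sequence order:

1. Find all events in sequence RESPONSE → REQUEST for message-queue
2. Extract their timestamps
3. Check if timestamps are in ascending order
4. Result: Yes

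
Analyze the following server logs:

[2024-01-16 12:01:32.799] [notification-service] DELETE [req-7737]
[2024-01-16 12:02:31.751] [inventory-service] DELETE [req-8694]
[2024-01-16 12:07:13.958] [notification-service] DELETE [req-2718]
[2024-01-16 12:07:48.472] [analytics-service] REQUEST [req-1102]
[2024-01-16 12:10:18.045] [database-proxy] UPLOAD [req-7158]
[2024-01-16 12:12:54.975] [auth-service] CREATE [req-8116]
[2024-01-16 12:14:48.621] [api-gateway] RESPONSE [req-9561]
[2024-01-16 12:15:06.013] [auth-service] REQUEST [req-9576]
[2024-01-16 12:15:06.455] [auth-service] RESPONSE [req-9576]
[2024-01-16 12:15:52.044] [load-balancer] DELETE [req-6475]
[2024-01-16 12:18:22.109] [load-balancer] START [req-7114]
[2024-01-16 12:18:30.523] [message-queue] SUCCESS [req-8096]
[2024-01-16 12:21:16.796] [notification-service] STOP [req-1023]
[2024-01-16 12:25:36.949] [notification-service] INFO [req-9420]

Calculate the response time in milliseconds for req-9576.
442

To calculate latency:

1. Find REQUEST with id req-9576: 2024-01-16 12:15:06.013
2. Find RESPONSE with id req-9576: 2024-01-16 12:15:06.455
3. Latency: 2024-01-16 12:15:06.455 - 2024-01-16 12:15:06.013 = 442ms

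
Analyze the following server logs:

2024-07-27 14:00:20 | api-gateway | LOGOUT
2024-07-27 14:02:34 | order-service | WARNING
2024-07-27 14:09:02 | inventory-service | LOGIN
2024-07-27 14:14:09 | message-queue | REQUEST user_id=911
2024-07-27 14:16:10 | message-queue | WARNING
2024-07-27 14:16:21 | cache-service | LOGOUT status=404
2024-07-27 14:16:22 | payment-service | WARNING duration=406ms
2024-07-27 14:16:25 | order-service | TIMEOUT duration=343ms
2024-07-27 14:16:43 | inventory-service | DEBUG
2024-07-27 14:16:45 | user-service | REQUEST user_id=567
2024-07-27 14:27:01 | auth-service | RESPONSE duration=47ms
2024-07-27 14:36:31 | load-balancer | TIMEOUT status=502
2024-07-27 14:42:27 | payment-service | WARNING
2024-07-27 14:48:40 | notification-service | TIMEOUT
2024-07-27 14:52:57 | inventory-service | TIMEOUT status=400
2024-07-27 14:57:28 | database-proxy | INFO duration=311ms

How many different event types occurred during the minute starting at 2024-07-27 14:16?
5

To count unique event types:

1. Filter events in the minute starting at 2024-07-27 14:16
2. Extract event types from matching entries
3. Count unique types: 5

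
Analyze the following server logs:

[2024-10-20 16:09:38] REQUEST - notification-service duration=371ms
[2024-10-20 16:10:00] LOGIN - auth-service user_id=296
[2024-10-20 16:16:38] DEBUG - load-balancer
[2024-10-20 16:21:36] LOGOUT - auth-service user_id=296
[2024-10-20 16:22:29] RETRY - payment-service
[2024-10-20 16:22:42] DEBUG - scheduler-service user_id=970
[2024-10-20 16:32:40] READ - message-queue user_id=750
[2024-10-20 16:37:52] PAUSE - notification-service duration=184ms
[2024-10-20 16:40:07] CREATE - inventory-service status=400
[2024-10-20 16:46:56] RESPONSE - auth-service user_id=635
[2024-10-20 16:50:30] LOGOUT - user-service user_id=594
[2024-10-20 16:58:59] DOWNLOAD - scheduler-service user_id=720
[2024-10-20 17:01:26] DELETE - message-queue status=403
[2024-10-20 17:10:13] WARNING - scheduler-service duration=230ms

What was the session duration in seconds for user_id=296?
696

To calculate session duration:

1. Find LOGIN event for user_id=296: 2024-10-20 16:10:00
2. Find LOGOUT event for user_id=296: 2024-10-20 16:21:36
3. Session duration: 2024-10-20 16:21:36 - 2024-10-20 16:10:00 = 696 seconds (11 minutes)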